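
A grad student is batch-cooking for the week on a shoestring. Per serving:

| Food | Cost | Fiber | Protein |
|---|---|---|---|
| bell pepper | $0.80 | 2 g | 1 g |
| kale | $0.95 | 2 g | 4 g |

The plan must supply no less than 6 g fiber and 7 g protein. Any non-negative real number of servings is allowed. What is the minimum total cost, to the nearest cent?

For a min-cost LP with two ≥-constraints, a basic feasible solution has at most two positive variables.
bell pepper only: max(6/2, 7/1) = 7 servings → $5.60.
kale only: max(6/2, 7/4) = 3 servings → $2.85.
bell pepper + kale with both tight: 1.667 servings and 1.333 servings → $2.60.
Cheapest feasible corner: $2.60.

$2.60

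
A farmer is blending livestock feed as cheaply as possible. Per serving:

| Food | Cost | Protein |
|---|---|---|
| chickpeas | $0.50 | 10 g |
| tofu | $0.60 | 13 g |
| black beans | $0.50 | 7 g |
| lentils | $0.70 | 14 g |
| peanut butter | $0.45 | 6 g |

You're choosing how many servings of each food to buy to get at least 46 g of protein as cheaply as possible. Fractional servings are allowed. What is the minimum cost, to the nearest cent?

Cost per g of protein: tofu $0.0462, chickpeas $0.0500, lentils $0.0500, black beans $0.0714, peanut butter $0.0750.
With no serving limits, use only tofu: 46 g / 13 g = 3.538 servings × $0.60 = $2.12.

$2.12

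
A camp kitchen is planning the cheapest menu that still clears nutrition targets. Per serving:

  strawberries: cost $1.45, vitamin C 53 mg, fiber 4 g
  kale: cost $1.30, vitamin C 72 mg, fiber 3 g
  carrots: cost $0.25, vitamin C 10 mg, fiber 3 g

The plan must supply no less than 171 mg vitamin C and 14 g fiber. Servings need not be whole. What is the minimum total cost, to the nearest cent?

Check every corner: each single food scaled to meet both minima, and each pair solved so both constraints bind.
strawberries only: max(171/53, 14/4) = 3.5 servings → $5.08.
kale only: max(171/72, 14/3) = 4.667 servings → $6.07.
carrots only: max(171/10, 14/3) = 17.1 servings → $4.28.
strawberries + kale: intersection lies outside the first quadrant.
strawberries + carrots with both tight: 3.134 servings and 0.4874 servings → $4.67.
kale + carrots with both tight: 2.005 servings and 2.661 servings → $3.27.
The minimum over all feasible corners is $3.27.

$3.27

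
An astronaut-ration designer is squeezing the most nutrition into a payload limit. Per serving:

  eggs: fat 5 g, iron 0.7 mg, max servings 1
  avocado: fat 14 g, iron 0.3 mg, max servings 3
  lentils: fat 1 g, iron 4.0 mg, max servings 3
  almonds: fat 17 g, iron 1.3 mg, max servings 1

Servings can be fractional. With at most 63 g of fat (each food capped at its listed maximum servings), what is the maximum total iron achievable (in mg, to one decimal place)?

Iron per g fat: lentils 4, eggs 0.14, almonds 0.07647, avocado 0.02143.
Take 3 servings of lentils: uses 3 g fat, +12.0 mg iron (running total 12.0 mg).
Take 1 serving of eggs: uses 5 g fat, +0.7 mg iron (running total 12.7 mg).
Take 1 serving of almonds: uses 17 g fat, +1.3 mg iron (running total 14.0 mg).
Take 2.714 servings of avocado: uses 38 g fat, +0.8 mg iron (running total 14.8 mg).
Greedy by best ratio exhausts the fat allowance optimally: 14.8 mg.

14.8 mg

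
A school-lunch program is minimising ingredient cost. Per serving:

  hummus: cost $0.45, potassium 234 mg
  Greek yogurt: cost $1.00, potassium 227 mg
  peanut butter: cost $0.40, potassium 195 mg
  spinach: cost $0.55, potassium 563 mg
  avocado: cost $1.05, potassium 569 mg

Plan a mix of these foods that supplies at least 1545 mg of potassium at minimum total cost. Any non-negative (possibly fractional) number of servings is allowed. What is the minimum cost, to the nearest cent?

$1.51

Cost per mg of potassium: spinach $0.0010, avocado $0.0018, hummus $0.0019, peanut butter $0.0021, Greek yogurt $0.0044.
With no serving limits, use only spinach: 1545 mg / 563 mg = 2.744 servings × $0.55 = $1.51.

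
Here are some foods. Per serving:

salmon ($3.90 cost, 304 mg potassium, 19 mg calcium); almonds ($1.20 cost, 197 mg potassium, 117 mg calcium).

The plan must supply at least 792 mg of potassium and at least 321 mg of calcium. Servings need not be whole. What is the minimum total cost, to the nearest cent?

$4.82

salmon only: max(792/304, 321/19) = 16.89 servings → $65.89.
almonds only: max(792/197, 321/117) = 4.02 servings → $4.82.
salmon + almonds with both tight: 0.9247 servings and 2.593 servings → $6.72.
Cheapest feasible corner: $4.82.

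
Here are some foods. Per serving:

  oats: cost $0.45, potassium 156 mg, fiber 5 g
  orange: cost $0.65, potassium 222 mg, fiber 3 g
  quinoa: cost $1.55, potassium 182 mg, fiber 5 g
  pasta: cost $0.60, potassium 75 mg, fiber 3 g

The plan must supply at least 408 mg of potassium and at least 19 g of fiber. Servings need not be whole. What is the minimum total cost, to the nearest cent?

A basic optimal solution has at most two foods positive. Try each food alone and each pair with both targets met exactly.
oats only: max(408/156, 19/5) = 3.8 servings → $1.71.
orange only: max(408/222, 19/3) = 6.333 servings → $4.12.
quinoa only: max(408/182, 19/5) = 3.8 servings → $5.89.
pasta only: max(408/75, 19/3) = 6.333 servings → $3.80.
oats + orange: intersection lies outside the first quadrant.
oats + quinoa with both targets exact would need a negative amount; discard.
oats + pasta with both targets exact would need a negative amount; discard.
orange + quinoa: intersection lies outside the first quadrant.
orange + pasta: intersection lies outside the first quadrant.
quinoa + pasta: the both-tight solution has a negative serving — not a feasible corner.
Cheapest feasible corner: $1.71.

$1.71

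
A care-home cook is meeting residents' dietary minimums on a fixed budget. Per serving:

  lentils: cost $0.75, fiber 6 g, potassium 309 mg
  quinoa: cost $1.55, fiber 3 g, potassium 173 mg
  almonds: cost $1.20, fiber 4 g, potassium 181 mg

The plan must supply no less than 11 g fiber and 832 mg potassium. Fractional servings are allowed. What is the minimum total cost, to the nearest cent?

An LP optimum is at a vertex; with two nutrient constraints at most two foods are used. Check each candidate.
lentils only: max(11/6, 832/309) = 2.693 servings → $2.02.
quinoa only: max(11/3, 832/173) = 4.809 servings → $7.45.
almonds only: max(11/4, 832/181) = 4.597 servings → $5.52.
lentils + quinoa: intersection lies outside the first quadrant.
lentils + almonds: the both-tight solution has a negative serving — not a feasible corner.
quinoa + almonds: intersection lies outside the first quadrant.
So the least-cost plan costs $2.02.

$2.02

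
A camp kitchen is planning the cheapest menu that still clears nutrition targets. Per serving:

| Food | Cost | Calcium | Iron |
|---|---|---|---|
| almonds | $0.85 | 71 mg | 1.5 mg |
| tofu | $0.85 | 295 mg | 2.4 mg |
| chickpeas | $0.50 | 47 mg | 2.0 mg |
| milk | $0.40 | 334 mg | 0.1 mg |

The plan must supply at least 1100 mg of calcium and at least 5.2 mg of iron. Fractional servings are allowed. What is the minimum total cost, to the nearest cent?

At the optimum either one food covers both requirements or two foods hit both targets exactly; no other combination can be cheaper.
almonds only: max(1100/71, 5.2/1.5) = 15.49 servings → $13.17.
tofu only: max(1100/295, 5.2/2.4) = 3.729 servings → $3.17.
chickpeas only: max(1100/47, 5.2/2.0) = 23.4 servings → $11.70.
milk only: max(1100/334, 5.2/0.1) = 52 servings → $20.80.
almonds + tofu: intersection lies outside the first quadrant.
almonds + chickpeas: the both-tight solution has a negative serving — not a feasible corner.
almonds + milk with both tight: 3.294 servings and 2.593 servings → $3.84.
tofu + chickpeas with both targets exact would need a negative amount; discard.
tofu + milk with both tight: 2.107 servings and 1.432 servings → $2.36.
chickpeas + milk with both tight: 2.453 servings and 2.948 servings → $2.41.
So the least-cost plan costs $2.36.

$2.36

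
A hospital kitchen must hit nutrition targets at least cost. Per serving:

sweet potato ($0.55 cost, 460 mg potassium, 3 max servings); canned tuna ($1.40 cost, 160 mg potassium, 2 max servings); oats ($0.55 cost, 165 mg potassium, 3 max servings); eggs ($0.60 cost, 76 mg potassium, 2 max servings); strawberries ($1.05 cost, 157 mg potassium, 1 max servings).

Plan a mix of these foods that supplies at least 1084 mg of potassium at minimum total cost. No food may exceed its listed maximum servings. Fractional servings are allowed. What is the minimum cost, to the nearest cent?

Cost per mg of potassium: sweet potato $0.0012, oats $0.0033, strawberries $0.0067, eggs $0.0079, canned tuna $0.0088.
Take 2.357 servings of sweet potato: +1084.0 mg potassium for $1.30 (total $1.30, still need 0.0 mg).
Filling from the cheapest source first is optimal under one linear minimum: $1.30.

$1.30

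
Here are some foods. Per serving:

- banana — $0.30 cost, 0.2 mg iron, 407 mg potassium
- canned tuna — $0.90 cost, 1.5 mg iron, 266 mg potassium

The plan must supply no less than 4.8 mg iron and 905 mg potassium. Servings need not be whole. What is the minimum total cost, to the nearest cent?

banana only: max(4.8/0.2, 905/407) = 24 servings → $7.20.
canned tuna only: max(4.8/1.5, 905/266) = 3.402 servings → $3.06.
banana + canned tuna with both tight: 0.1448 servings and 3.181 servings → $2.91.
Cheapest feasible corner: $2.91.

$2.91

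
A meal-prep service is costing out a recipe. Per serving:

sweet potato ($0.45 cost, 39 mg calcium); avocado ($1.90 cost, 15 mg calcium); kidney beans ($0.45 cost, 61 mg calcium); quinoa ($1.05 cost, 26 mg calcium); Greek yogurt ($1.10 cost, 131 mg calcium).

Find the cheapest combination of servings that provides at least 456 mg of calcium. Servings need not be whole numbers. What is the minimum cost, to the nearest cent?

Cost per mg of calcium: kidney beans $0.0074, Greek yogurt $0.0084, sweet potato $0.0115, quinoa $0.0404, avocado $0.1267.
With no serving limits, use only kidney beans: 456 mg / 61 mg = 7.475 servings × $0.45 = $3.36.

$3.36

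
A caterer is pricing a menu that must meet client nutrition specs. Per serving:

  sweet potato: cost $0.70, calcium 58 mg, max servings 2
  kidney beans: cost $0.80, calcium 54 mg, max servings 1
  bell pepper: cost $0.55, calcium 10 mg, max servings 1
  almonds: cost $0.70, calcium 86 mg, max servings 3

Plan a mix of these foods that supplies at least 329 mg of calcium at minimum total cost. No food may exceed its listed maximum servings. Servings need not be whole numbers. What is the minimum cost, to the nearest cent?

$2.96

Cost per mg of calcium: almonds $0.0081, sweet potato $0.0121, kidney beans $0.0148, bell pepper $0.0550.
Take 3 servings of almonds: +258.0 mg calcium for $2.10 (total $2.10, still need 71.0 mg).
Take 1.224 servings of sweet potato: +71.0 mg calcium for $0.86 (total $2.96, still need 0.0 mg).
Filling from the cheapest source first is optimal under one linear minimum: $2.96.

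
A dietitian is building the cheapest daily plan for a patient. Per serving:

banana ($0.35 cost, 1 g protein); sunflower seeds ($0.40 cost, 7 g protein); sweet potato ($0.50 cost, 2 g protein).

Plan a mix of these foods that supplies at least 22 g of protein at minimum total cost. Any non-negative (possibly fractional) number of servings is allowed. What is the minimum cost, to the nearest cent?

Cost per g of protein: sunflower seeds $0.0571, sweet potato $0.2500, banana $0.3500.
With no serving limits, use only sunflower seeds: 22 g / 7 g = 3.143 servings × $0.40 = $1.26.

$1.26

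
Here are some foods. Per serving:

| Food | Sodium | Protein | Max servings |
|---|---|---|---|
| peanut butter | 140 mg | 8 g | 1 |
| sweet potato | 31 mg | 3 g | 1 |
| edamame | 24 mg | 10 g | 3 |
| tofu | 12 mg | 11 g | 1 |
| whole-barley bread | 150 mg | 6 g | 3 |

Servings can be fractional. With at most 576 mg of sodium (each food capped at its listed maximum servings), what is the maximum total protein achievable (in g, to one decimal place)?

64.8 g

Protein per mg sodium: tofu 0.9167, edamame 0.4167, sweet potato 0.09677, peanut butter 0.05714, whole-barley bread 0.04.
Take 1 serving of tofu: uses 12 mg sodium, +11.0 g protein (running total 11.0 g).
Take 3 servings of edamame: uses 72 mg sodium, +30.0 g protein (running total 41.0 g).
Take 1 serving of sweet potato: uses 31 mg sodium, +3.0 g protein (running total 44.0 g).
Take 1 serving of peanut butter: uses 140 mg sodium, +8.0 g protein (running total 52.0 g).
Take 2.14 servings of whole-barley bread: uses 321 mg sodium, +12.8 g protein (running total 64.8 g).
Filling greedily by protein-per-mg sodium is optimal for one linear limit, giving 64.8 g.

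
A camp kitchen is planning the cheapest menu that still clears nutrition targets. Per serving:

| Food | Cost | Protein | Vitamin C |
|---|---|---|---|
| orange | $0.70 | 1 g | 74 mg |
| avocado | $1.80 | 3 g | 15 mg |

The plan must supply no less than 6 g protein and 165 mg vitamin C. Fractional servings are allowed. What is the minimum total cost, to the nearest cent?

The cheapest plan sits at a corner of the feasible region — with two constraints it uses at most two foods.
orange only: max(6/1, 165/74) = 6 servings → $4.20.
avocado only: max(6/3, 165/15) = 11 servings → $19.80.
orange + avocado with both tight: 1.957 servings and 1.348 servings → $3.80.
Cheapest feasible corner: $3.80.

$3.80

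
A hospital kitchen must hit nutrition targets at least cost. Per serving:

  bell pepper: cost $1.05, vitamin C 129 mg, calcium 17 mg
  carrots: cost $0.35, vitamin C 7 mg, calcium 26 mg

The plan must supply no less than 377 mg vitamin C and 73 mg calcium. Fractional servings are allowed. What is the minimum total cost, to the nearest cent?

The cheapest plan sits at a corner of the feasible region — with two constraints it uses at most two foods.
bell pepper only: max(377/129, 73/17) = 4.294 servings → $4.51.
carrots only: max(377/7, 73/26) = 53.86 servings → $18.85.
bell pepper + carrots with both tight: 2.872 servings and 0.9298 servings → $3.34.
So the least-cost plan costs $3.34.

$3.34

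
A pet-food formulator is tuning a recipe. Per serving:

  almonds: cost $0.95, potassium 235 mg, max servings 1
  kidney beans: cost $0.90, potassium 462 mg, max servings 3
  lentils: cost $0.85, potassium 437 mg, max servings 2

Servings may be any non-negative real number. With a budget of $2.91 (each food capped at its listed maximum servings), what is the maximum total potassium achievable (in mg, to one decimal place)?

1495.1 mg

Potassium per dollar: lentils 514.1, kidney beans 513.3, almonds 247.4.
Take 2 servings of lentils: spends $1.70, +874.0 mg potassium (running total 874.0 mg).
Take 1.344 servings of kidney beans: spends $1.21, +621.1 mg potassium (running total 1495.1 mg).
Greedy by best ratio exhausts the cost allowance optimally: 1495.1 mg.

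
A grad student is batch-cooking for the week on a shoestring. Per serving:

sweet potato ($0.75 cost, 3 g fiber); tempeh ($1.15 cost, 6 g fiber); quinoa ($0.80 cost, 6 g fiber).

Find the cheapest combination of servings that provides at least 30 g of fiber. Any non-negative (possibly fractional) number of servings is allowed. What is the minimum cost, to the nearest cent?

Cost per g of fiber: quinoa $0.1333, tempeh $0.1917, sweet potato $0.2500.
With no serving limits, use only quinoa: 30 g / 6 g = 5 servings × $0.80 = $4.00.

$4.00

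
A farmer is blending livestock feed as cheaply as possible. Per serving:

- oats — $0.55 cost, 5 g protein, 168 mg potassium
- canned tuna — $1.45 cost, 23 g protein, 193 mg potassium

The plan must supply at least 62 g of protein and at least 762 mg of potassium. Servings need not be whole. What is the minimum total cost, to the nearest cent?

$4.36

With two linear requirements the optimum uses one or two foods; enumerate the corners.
oats only: max(62/5, 762/168) = 12.4 servings → $6.82.
canned tuna only: max(62/23, 762/193) = 3.948 servings → $5.72.
oats + canned tuna with both tight: 1.918 servings and 2.279 servings → $4.36.
The minimum over all feasible corners is $4.36.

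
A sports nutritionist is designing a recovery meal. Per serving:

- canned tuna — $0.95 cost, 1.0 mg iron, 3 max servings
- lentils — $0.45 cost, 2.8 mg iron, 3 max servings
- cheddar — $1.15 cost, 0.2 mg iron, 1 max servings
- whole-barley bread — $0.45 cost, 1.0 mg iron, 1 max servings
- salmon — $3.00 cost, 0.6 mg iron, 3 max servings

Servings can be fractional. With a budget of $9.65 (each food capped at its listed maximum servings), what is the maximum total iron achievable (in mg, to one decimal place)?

Iron per dollar: lentils 6.222, whole-barley bread 2.222, canned tuna 1.053, salmon 0.2, cheddar 0.1739.
Take 3 servings of lentils: spends $1.35, +8.4 mg iron (running total 8.4 mg).
Take 1 serving of whole-barley bread: spends $0.45, +1.0 mg iron (running total 9.4 mg).
Take 3 servings of canned tuna: spends $2.85, +3.0 mg iron (running total 12.4 mg).
Take 1.667 servings of salmon: spends $5.00, +1.0 mg iron (running total 13.4 mg).
Filling greedily by iron-per-dollar is optimal for one linear limit, giving 13.4 mg.

13.4 mg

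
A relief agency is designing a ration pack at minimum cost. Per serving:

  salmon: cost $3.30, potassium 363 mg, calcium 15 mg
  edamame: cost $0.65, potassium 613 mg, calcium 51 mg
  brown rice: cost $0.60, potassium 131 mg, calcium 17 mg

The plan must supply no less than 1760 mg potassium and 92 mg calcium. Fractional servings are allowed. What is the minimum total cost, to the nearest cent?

Two binding constraints pin down two serving amounts, so the optimal mix uses at most two foods. The candidates are each food alone (scaled to the tighter of potassium/calcium) and each pair with both constraints tight.
salmon only: max(1760/363, 92/15) = 6.133 servings → $20.24.
edamame only: max(1760/613, 92/51) = 2.871 servings → $1.87.
brown rice only: max(1760/131, 92/17) = 13.44 servings → $8.06.
salmon + edamame with both tight: 3.581 servings and 0.7508 servings → $12.30.
salmon + brown rice with both tight: 4.248 servings and 1.663 servings → $15.02.
edamame + brown rice with both targets exact would need a negative amount; discard.
So the least-cost plan costs $1.87.

$1.87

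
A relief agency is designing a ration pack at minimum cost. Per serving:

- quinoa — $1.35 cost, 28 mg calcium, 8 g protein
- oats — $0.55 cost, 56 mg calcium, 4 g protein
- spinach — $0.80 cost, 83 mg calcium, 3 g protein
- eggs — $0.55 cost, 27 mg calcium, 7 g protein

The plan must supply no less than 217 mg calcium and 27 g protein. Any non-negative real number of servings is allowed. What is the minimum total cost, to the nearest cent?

$2.78

A basic optimal solution has at most two foods positive. Try each food alone and each pair with both targets met exactly.
quinoa only: max(217/28, 27/8) = 7.75 servings → $10.46.
oats only: max(217/56, 27/4) = 6.75 servings → $3.71.
spinach only: max(217/83, 27/3) = 9 servings → $7.20.
eggs only: max(217/27, 27/7) = 8.037 servings → $4.42.
quinoa + oats with both tight: 1.917 servings and 2.917 servings → $4.19.
quinoa + spinach with both tight: 2.741 servings and 1.69 servings → $5.05.
quinoa + eggs with both targets exact would need a negative amount; discard.
oats + spinach with both targets exact would need a negative amount; discard.
oats + eggs with both tight: 2.782 servings and 2.268 servings → $2.78.
spinach + eggs with both tight: 1.58 servings and 3.18 servings → $3.01.
So the least-cost plan costs $2.78.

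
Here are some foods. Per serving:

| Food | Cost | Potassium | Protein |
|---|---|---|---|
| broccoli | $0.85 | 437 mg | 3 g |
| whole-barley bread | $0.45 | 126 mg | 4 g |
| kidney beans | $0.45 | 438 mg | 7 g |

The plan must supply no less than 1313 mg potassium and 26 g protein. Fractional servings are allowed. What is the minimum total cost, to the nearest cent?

$1.67

Check every corner: each single food scaled to meet both minima, and each pair solved so both constraints bind.
broccoli only: max(1313/437, 26/3) = 8.667 servings → $7.37.
whole-barley bread only: max(1313/126, 26/4) = 10.42 servings → $4.69.
kidney beans only: max(1313/438, 26/7) = 3.714 servings → $1.67.
broccoli + whole-barley bread with both tight: 1.442 servings and 5.418 servings → $3.66.
broccoli + kidney beans: the both-tight solution has a negative serving — not a feasible corner.
whole-barley bread + kidney beans with both tight: 2.525 servings and 2.271 servings → $2.16.
So the least-cost plan costs $1.67.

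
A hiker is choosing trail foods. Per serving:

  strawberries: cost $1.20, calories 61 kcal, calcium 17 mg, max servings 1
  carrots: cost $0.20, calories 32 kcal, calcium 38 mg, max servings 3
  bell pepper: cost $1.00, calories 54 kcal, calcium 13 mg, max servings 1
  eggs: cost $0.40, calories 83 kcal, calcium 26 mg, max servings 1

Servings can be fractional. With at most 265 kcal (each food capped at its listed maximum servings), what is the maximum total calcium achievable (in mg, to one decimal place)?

Calcium per kcal: carrots 1.188, eggs 0.3133, strawberries 0.2787, bell pepper 0.2407.
Take 3 servings of carrots: uses 96 kcal, +114.0 mg calcium (running total 114.0 mg).
Take 1 serving of eggs: uses 83 kcal, +26.0 mg calcium (running total 140.0 mg).
Take 1 serving of strawberries: uses 61 kcal, +17.0 mg calcium (running total 157.0 mg).
Take 0.463 servings of bell pepper: uses 25 kcal, +6.0 mg calcium (running total 163.0 mg).
Greedy by best ratio exhausts the calories allowance optimally: 163.0 mg.

163.0 mg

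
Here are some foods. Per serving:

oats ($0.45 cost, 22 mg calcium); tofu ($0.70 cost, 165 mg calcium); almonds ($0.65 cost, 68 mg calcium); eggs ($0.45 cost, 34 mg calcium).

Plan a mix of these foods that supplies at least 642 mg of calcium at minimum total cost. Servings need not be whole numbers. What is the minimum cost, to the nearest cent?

$2.72

Cost per mg of calcium: tofu $0.0042, almonds $0.0096, eggs $0.0132, oats $0.0205.
With no serving limits, use only tofu: 642 mg / 165 mg = 3.891 servings × $0.70 = $2.72.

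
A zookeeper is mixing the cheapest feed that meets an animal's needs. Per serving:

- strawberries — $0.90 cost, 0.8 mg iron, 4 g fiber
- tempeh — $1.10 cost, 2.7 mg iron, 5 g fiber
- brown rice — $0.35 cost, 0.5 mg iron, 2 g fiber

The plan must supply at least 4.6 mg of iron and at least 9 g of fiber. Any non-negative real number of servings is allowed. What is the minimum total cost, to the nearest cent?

$1.94

This is a tiny linear program; its minimum lies at a vertex of the feasible set. List the vertices and price them.
strawberries only: max(4.6/0.8, 9/4) = 5.75 servings → $5.17.
tempeh only: max(4.6/2.7, 9/5) = 1.8 servings → $1.98.
brown rice only: max(4.6/0.5, 9/2) = 9.2 servings → $3.22.
strawberries + tempeh with both tight: 0.1912 servings and 1.647 servings → $1.98.
strawberries + brown rice: the both-tight solution has a negative serving — not a feasible corner.
tempeh + brown rice with both tight: 1.621 servings and 0.4483 servings → $1.94.
Cheapest feasible corner: $1.94.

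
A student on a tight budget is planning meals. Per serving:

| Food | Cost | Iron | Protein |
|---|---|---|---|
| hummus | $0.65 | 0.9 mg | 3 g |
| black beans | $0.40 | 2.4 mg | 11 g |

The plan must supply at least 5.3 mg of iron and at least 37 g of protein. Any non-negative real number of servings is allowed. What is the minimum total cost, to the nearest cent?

$1.35

Check every corner: each single food scaled to meet both minima, and each pair solved so both constraints bind.
hummus only: max(5.3/0.9, 37/3) = 12.33 servings → $8.02.
black beans only: max(5.3/2.4, 37/11) = 3.364 servings → $1.35.
hummus + black beans with both targets exact would need a negative amount; discard.
The minimum over all feasible corners is $1.35.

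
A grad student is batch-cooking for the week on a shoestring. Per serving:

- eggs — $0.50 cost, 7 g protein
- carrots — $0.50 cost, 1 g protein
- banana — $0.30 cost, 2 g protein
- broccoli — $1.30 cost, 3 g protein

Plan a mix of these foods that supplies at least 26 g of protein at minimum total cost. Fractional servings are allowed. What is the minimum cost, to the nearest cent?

$1.86

Cost per g of protein: eggs $0.0714, banana $0.1500, broccoli $0.4333, carrots $0.5000.
With no serving limits, use only eggs: 26 g / 7 g = 3.714 servings × $0.50 = $1.86.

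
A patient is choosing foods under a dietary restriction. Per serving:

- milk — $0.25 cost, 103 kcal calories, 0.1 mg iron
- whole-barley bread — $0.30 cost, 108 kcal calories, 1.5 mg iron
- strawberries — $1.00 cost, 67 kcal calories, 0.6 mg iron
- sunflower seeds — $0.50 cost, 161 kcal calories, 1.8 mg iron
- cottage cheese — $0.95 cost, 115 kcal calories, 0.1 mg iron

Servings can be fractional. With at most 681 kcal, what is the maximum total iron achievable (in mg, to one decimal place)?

Iron per kcal: whole-barley bread 0.01389, sunflower seeds 0.01118, strawberries 0.008955, milk 0.0009709, cottage cheese 0.0008696.
With no serving limits, spend the whole calories allowance on whole-barley bread: 681 kcal / 108 kcal × 1.5 mg = 9.5 mg.

9.5 mg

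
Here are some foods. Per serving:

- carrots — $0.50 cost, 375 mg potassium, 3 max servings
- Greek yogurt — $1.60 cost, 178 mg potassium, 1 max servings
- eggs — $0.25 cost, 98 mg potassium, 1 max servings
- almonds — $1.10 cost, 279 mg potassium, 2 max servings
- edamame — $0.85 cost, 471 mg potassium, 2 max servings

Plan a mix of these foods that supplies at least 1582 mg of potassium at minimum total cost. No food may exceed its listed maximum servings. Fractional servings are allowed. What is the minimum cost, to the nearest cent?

$2.32

Cost per mg of potassium: carrots $0.0013, edamame $0.0018, eggs $0.0026, almonds $0.0039, Greek yogurt $0.0090.
Take 3 servings of carrots: +1125.0 mg potassium for $1.50 (total $1.50, still need 457.0 mg).
Take 0.9703 servings of edamame: +457.0 mg potassium for $0.82 (total $2.32, still need 0.0 mg).
Greedy by cheapest-per-mg is optimal for a single linear constraint, so the minimum cost is $2.32.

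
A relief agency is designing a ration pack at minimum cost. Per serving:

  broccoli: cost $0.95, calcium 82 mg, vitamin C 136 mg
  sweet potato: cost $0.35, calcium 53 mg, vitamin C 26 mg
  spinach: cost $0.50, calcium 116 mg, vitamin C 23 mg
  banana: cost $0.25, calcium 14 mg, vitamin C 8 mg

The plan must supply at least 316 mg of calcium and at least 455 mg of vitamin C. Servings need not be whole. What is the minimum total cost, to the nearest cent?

Two binding constraints pin down two serving amounts, so the optimal mix uses at most two foods. The candidates are each food alone (scaled to the tighter of calcium/vitamin C) and each pair with both constraints tight.
broccoli only: max(316/82, 455/136) = 3.854 servings → $3.66.
sweet potato only: max(316/53, 455/26) = 17.5 servings → $6.12.
spinach only: max(316/116, 455/23) = 19.78 servings → $9.89.
banana only: max(316/14, 455/8) = 56.88 servings → $14.22.
broccoli + sweet potato with both tight: 3.132 servings and 1.116 servings → $3.37.
broccoli + spinach with both tight: 3.277 servings and 0.4079 servings → $3.32.
broccoli + banana with both tight: 3.079 servings and 4.54 servings → $4.06.
sweet potato + spinach with both targets exact would need a negative amount; discard.
sweet potato + banana: the both-tight solution has a negative serving — not a feasible corner.
spinach + banana: the both-tight solution has a negative serving — not a feasible corner.
Cheapest feasible corner: $3.32.

$3.32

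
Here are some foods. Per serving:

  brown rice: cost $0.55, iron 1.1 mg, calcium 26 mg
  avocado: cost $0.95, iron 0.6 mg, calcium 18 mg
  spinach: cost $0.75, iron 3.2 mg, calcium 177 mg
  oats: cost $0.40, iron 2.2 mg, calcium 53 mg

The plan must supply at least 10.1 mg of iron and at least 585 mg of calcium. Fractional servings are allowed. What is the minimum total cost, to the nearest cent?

Check every corner: each single food scaled to meet both minima, and each pair solved so both constraints bind.
brown rice only: max(10.1/1.1, 585/26) = 22.5 servings → $12.38.
avocado only: max(10.1/0.6, 585/18) = 32.5 servings → $30.88.
spinach only: max(10.1/3.2, 585/177) = 3.305 servings → $2.48.
oats only: max(10.1/2.2, 585/53) = 11.04 servings → $4.42.
brown rice + avocado: the both-tight solution has a negative serving — not a feasible corner.
brown rice + spinach with both targets exact would need a negative amount; discard.
brown rice + oats: the both-tight solution has a negative serving — not a feasible corner.
avocado + spinach: intersection lies outside the first quadrant.
avocado + oats with both targets exact would need a negative amount; discard.
spinach + oats with both targets exact would need a negative amount; discard.
The minimum over all feasible corners is $2.48.

$2.48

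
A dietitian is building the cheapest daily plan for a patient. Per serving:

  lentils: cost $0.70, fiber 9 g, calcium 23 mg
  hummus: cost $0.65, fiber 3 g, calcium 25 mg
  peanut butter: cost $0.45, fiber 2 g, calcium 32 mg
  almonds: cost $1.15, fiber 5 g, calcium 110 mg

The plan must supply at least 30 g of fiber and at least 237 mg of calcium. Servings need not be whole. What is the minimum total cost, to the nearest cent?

Two binding constraints pin down two serving amounts, so the optimal mix uses at most two foods. The candidates are each food alone (scaled to the tighter of fiber/calcium) and each pair with both constraints tight.
lentils only: max(30/9, 237/23) = 10.3 servings → $7.21.
hummus only: max(30/3, 237/25) = 10 servings → $6.50.
peanut butter only: max(30/2, 237/32) = 15 servings → $6.75.
almonds only: max(30/5, 237/110) = 6 servings → $6.90.
lentils + hummus with both tight: 0.25 servings and 9.25 servings → $6.19.
lentils + peanut butter with both tight: 2.008 servings and 5.963 servings → $4.09.
lentils + almonds with both tight: 2.417 servings and 1.649 servings → $3.59.
hummus + peanut butter: the both-tight solution has a negative serving — not a feasible corner.
hummus + almonds: the both-tight solution has a negative serving — not a feasible corner.
peanut butter + almonds with both targets exact would need a negative amount; discard.
Cheapest feasible corner: $3.59.

$3.59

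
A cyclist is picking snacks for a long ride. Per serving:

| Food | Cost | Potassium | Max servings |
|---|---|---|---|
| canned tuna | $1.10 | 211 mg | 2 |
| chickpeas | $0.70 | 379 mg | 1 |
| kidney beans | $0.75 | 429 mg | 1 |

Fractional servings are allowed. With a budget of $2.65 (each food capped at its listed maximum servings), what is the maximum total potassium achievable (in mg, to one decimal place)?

Potassium per dollar: kidney beans 572, chickpeas 541.4, canned tuna 191.8.
Take 1 serving of kidney beans: spends $0.75, +429.0 mg potassium (running total 429.0 mg).
Take 1 serving of chickpeas: spends $0.70, +379.0 mg potassium (running total 808.0 mg).
Take 1.091 servings of canned tuna: spends $1.20, +230.2 mg potassium (running total 1038.2 mg).
Filling greedily by potassium-per-dollar is optimal for one linear limit, giving 1038.2 mg.

1038.2 mg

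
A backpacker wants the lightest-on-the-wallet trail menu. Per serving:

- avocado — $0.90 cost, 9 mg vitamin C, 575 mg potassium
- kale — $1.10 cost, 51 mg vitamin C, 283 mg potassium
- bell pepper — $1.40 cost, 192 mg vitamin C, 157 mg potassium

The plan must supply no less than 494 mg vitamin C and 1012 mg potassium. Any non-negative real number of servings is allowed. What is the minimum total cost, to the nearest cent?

$4.50

avocado only: max(494/9, 1012/575) = 54.89 servings → $49.40.
kale only: max(494/51, 1012/283) = 9.686 servings → $10.65.
bell pepper only: max(494/192, 1012/157) = 6.446 servings → $9.02.
avocado + kale with both targets exact would need a negative amount; discard.
avocado + bell pepper with both tight: 1.071 servings and 2.523 servings → $4.50.
kale + bell pepper with both tight: 2.52 servings and 1.904 servings → $5.44.
So the least-cost plan costs $4.50.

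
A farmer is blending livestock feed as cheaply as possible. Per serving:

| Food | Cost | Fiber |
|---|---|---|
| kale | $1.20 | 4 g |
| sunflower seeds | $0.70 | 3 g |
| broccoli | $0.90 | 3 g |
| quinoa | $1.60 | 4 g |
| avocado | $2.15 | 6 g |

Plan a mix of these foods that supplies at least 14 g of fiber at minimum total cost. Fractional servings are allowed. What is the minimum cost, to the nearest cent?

Cost per g of fiber: sunflower seeds $0.2333, kale $0.3000, broccoli $0.3000, avocado $0.3583, quinoa $0.4000.
With no serving limits, use only sunflower seeds: 14 g / 3 g = 4.667 servings × $0.70 = $3.27.

$3.27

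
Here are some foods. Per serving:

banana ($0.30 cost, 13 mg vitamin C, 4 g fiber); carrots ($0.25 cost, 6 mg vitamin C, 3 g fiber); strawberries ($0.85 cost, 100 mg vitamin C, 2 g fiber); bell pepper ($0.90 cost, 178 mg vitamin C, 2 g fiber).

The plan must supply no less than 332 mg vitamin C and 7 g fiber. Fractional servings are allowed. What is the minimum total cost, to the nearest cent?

$1.88

banana only: max(332/13, 7/4) = 25.54 servings → $7.66.
carrots only: max(332/6, 7/3) = 55.33 servings → $13.83.
strawberries only: max(332/100, 7/2) = 3.5 servings → $2.98.
bell pepper only: max(332/178, 7/2) = 3.5 servings → $3.15.
banana + carrots: intersection lies outside the first quadrant.
banana + strawberries with both tight: 0.09626 servings and 3.307 servings → $2.84.
banana + bell pepper with both tight: 0.8484 servings and 1.803 servings → $1.88.
carrots + strawberries with both tight: 0.125 servings and 3.312 servings → $2.85.
carrots + bell pepper with both tight: 1.115 servings and 1.828 servings → $1.92.
strawberries + bell pepper: the both-tight solution has a negative serving — not a feasible corner.
So the least-cost plan costs $1.88.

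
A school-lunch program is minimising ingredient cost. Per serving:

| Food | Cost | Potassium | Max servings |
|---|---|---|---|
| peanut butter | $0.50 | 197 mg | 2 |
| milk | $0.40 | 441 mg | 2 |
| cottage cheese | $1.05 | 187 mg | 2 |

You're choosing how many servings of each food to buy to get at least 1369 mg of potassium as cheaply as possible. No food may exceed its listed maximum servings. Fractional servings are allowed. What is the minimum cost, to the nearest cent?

$2.32

Cost per mg of potassium: milk $0.0009, peanut butter $0.0025, cottage cheese $0.0056.
Take 2 servings of milk: +882.0 mg potassium for $0.80 (total $0.80, still need 487.0 mg).
Take 2 servings of peanut butter: +394.0 mg potassium for $1.00 (total $1.80, still need 93.0 mg).
Take 0.4973 servings of cottage cheese: +93.0 mg potassium for $0.52 (total $2.32, still need 0.0 mg).
Greedy by cheapest-per-mg is optimal for a single linear constraint, so the minimum cost is $2.32.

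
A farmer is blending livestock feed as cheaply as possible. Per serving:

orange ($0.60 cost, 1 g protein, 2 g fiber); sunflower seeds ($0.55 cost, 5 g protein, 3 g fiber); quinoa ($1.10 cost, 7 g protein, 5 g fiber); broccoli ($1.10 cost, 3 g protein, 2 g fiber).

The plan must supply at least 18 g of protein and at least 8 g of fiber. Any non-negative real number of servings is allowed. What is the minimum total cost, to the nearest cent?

A basic optimal solution has at most two foods positive. Try each food alone and each pair with both targets met exactly.
orange only: max(18/1, 8/2) = 18 servings → $10.80.
sunflower seeds only: max(18/5, 8/3) = 3.6 servings → $1.98.
quinoa only: max(18/7, 8/5) = 2.571 servings → $2.83.
broccoli only: max(18/3, 8/2) = 6 servings → $6.60.
orange + sunflower seeds with both targets exact would need a negative amount; discard.
orange + quinoa: intersection lies outside the first quadrant.
orange + broccoli: the both-tight solution has a negative serving — not a feasible corner.
sunflower seeds + quinoa with both targets exact would need a negative amount; discard.
sunflower seeds + broccoli with both targets exact would need a negative amount; discard.
quinoa + broccoli: intersection lies outside the first quadrant.
The minimum over all feasible corners is $1.98.

$1.98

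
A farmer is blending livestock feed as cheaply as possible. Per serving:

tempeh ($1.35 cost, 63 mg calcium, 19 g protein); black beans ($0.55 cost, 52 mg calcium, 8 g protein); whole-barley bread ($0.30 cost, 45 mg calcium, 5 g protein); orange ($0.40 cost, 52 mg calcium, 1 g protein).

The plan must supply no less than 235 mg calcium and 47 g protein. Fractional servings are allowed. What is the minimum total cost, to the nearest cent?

The cheapest plan sits at a corner of the feasible region — with two constraints it uses at most two foods.
tempeh only: max(235/63, 47/19) = 3.73 servings → $5.04.
black beans only: max(235/52, 47/8) = 5.875 servings → $3.23.
whole-barley bread only: max(235/45, 47/5) = 9.4 servings → $2.82.
orange only: max(235/52, 47/1) = 47 servings → $18.80.
tempeh + black beans with both tight: 1.165 servings and 3.107 servings → $3.28.
tempeh + whole-barley bread with both tight: 1.741 servings and 2.785 servings → $3.19.
tempeh + orange with both tight: 2.388 servings and 1.626 servings → $3.87.
black beans + whole-barley bread: intersection lies outside the first quadrant.
black beans + orange: the both-tight solution has a negative serving — not a feasible corner.
whole-barley bread + orange with both targets exact would need a negative amount; discard.
So the least-cost plan costs $2.82.

$2.82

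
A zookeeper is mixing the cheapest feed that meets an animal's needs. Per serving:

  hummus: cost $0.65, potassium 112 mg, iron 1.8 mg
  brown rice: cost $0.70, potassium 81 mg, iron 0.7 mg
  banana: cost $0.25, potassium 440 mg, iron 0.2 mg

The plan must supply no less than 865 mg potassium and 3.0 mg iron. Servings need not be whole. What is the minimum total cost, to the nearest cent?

An LP optimum is at a vertex; with two nutrient constraints at most two foods are used. Check each candidate.
hummus only: max(865/112, 3.0/1.8) = 7.723 servings → $5.02.
brown rice only: max(865/81, 3.0/0.7) = 10.68 servings → $7.48.
banana only: max(865/440, 3.0/0.2) = 15 servings → $3.75.
hummus + brown rice: intersection lies outside the first quadrant.
hummus + banana with both tight: 1.49 servings and 1.587 servings → $1.37.
brown rice + banana with both tight: 3.931 servings and 1.242 servings → $3.06.
So the least-cost plan costs $1.37.

$1.37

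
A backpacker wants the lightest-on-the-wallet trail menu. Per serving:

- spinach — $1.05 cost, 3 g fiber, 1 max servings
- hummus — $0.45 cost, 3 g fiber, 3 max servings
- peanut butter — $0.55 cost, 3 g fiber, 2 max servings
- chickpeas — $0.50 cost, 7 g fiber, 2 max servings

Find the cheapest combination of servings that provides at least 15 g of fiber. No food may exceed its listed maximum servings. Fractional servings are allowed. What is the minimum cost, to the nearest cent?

Cost per g of fiber: chickpeas $0.0714, hummus $0.1500, peanut butter $0.1833, spinach $0.3500.
Take 2 servings of chickpeas: +14.0 g fiber for $1.00 (total $1.00, still need 1.0 g).
Take 0.3333 servings of hummus: +1.0 g fiber for $0.15 (total $1.15, still need 0.0 g).
Filling from the cheapest source first is optimal under one linear minimum: $1.15.

$1.15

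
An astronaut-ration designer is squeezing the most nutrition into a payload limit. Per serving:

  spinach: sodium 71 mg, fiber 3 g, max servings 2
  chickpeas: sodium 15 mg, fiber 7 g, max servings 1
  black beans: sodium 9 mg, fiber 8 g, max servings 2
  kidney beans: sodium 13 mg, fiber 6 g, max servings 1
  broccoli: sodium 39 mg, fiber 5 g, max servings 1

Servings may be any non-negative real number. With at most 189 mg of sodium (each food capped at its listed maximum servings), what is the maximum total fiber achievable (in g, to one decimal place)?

Fiber per mg sodium: black beans 0.8889, chickpeas 0.4667, kidney beans 0.4615, broccoli 0.1282, spinach 0.04225.
Take 2 servings of black beans: uses 18 mg sodium, +16.0 g fiber (running total 16.0 g).
Take 1 serving of chickpeas: uses 15 mg sodium, +7.0 g fiber (running total 23.0 g).
Take 1 serving of kidney beans: uses 13 mg sodium, +6.0 g fiber (running total 29.0 g).
Take 1 serving of broccoli: uses 39 mg sodium, +5.0 g fiber (running total 34.0 g).
Take 1.465 servings of spinach: uses 104 mg sodium, +4.4 g fiber (running total 38.4 g).
Filling greedily by fiber-per-mg sodium is optimal for one linear limit, giving 38.4 g.

38.4 g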